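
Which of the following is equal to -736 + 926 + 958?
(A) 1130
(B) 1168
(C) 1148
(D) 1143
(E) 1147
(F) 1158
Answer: C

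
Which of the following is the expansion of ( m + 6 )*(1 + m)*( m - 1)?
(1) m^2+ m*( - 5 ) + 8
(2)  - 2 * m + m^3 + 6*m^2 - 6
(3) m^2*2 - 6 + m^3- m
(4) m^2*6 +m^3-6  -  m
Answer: 4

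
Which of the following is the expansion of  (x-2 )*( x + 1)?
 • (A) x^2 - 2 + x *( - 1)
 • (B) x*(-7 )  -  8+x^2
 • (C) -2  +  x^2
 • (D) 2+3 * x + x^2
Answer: A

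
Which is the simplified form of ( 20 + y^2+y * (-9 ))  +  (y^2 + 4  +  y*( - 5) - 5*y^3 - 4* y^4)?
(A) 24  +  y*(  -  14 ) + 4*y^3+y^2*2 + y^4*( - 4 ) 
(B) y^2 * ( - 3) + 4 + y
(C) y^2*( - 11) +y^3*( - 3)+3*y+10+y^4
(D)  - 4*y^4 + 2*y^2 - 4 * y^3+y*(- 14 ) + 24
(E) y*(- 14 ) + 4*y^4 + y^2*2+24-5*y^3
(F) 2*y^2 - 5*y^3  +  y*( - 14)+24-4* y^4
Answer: F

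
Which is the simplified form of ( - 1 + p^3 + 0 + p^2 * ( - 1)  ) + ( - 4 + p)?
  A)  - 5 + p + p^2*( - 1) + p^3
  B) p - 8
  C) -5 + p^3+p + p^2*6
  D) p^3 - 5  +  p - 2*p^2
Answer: A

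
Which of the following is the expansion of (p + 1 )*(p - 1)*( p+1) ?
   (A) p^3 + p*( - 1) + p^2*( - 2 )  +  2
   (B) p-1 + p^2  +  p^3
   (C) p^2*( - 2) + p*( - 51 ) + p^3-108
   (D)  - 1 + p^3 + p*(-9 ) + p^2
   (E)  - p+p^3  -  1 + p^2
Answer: E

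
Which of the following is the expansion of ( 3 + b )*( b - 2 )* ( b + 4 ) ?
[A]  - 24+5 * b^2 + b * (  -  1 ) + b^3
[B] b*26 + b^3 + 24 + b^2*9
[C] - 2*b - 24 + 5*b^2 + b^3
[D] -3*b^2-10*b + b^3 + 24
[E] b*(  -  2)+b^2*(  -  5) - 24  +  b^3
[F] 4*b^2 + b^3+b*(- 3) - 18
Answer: C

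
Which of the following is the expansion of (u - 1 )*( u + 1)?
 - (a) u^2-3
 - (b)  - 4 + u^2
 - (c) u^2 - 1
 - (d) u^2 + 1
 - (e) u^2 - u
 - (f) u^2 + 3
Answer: c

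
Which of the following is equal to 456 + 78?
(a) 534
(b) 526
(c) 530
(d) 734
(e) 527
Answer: a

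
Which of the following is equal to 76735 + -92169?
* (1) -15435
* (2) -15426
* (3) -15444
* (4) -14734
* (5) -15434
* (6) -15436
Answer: 5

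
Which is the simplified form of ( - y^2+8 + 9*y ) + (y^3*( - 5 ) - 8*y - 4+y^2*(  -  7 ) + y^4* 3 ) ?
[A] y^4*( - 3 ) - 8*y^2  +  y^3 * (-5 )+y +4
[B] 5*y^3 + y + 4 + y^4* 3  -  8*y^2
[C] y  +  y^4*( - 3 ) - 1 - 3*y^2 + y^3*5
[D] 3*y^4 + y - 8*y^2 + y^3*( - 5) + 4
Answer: D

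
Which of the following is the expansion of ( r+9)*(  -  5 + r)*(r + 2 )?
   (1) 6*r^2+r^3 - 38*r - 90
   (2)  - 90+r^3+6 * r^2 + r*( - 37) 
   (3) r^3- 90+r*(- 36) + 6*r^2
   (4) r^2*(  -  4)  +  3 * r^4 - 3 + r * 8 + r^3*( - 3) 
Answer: 2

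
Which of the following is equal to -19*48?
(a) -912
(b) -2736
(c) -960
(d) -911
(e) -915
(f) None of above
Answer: a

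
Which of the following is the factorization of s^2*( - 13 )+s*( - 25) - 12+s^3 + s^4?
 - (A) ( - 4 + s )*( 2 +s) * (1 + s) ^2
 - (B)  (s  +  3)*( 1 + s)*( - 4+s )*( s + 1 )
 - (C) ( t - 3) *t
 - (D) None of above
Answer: B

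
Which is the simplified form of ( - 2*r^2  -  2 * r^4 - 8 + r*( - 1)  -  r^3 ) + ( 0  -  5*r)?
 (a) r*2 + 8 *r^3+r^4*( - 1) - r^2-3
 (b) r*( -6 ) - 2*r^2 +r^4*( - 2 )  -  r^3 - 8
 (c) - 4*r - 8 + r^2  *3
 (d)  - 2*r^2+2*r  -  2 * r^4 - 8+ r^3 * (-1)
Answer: b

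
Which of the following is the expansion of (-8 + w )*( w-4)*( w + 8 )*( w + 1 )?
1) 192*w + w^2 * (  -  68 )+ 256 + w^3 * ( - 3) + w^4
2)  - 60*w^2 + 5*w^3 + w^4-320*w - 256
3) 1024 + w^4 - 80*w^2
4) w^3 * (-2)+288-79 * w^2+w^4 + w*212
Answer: 1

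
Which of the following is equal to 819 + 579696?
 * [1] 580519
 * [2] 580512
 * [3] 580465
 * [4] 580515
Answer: 4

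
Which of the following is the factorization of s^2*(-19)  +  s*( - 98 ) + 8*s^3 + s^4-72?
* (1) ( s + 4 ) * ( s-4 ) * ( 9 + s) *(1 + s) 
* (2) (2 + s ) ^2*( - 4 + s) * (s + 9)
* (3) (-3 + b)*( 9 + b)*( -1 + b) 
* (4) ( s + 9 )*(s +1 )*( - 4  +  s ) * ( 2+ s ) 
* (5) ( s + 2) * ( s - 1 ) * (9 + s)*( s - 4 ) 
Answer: 4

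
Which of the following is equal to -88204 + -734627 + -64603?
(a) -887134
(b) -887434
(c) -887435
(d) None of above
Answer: b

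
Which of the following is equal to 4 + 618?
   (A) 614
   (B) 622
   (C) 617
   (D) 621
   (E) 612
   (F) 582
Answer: B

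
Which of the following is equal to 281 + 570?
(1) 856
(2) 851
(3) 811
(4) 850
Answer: 2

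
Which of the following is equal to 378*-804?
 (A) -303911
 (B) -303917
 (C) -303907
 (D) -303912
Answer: D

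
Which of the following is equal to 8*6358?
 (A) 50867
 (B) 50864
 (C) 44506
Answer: B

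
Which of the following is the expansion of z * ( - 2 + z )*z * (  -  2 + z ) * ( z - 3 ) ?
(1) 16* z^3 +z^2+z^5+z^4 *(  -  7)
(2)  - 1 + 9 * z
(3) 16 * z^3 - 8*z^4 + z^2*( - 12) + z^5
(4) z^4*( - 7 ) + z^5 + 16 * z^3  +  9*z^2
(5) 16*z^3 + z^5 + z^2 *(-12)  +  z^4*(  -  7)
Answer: 5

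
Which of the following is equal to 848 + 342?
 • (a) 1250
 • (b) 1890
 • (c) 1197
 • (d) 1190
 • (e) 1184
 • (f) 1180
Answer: d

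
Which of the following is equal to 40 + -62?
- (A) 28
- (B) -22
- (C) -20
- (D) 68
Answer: B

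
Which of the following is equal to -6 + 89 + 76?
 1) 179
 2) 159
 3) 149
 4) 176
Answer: 2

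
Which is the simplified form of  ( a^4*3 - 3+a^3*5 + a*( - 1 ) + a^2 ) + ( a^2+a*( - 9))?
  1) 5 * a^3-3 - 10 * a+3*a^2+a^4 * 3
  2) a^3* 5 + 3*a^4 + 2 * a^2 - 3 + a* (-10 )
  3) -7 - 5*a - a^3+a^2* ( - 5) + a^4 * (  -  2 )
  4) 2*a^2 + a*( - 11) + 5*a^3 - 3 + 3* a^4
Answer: 2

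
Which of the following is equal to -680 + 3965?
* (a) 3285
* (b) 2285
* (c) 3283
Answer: a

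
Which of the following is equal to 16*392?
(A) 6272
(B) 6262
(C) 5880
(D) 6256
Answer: A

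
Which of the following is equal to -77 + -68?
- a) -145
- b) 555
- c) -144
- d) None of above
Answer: a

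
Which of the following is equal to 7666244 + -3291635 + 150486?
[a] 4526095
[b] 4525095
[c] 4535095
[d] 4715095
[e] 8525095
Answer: b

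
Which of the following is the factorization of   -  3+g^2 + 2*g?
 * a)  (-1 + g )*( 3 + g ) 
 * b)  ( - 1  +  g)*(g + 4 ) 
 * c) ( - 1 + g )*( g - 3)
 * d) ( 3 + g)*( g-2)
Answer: a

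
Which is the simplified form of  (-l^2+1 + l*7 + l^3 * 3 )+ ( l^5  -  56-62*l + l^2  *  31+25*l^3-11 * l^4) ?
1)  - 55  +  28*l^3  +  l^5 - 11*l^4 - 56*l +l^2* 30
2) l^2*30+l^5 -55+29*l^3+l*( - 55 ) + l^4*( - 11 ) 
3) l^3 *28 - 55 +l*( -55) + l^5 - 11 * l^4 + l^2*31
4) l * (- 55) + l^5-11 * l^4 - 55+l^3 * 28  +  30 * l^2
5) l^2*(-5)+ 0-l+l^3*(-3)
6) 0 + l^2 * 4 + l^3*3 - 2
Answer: 4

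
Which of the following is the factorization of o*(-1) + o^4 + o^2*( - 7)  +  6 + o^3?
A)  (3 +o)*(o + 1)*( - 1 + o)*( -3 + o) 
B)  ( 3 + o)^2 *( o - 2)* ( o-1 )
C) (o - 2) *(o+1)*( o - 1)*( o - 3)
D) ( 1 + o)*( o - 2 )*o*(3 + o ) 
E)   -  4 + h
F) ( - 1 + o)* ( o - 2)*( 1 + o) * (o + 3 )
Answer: F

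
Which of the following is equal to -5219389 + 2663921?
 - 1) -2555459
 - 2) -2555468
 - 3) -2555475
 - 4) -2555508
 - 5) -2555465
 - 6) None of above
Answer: 2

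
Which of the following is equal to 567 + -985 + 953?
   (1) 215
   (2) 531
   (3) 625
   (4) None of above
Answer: 4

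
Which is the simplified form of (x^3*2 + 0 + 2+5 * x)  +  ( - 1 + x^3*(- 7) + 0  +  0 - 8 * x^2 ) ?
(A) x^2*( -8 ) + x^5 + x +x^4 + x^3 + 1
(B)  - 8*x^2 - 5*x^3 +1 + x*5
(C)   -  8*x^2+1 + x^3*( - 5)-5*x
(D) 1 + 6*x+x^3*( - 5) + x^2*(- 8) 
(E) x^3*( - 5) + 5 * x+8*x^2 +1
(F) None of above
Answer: B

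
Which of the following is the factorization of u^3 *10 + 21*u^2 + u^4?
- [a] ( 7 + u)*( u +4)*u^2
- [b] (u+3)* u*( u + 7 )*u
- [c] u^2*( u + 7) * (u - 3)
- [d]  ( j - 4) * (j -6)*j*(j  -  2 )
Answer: b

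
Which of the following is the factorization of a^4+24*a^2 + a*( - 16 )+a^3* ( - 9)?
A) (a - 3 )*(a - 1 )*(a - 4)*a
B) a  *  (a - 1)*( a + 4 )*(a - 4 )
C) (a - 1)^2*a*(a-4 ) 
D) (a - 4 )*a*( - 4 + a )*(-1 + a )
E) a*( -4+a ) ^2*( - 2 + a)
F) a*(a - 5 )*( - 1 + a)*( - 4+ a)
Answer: D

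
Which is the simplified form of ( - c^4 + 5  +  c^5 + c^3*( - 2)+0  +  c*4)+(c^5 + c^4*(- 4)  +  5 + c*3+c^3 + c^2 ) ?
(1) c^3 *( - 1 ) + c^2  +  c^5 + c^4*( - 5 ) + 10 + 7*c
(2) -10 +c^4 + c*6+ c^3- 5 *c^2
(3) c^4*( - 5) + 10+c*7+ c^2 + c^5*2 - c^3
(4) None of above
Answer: 3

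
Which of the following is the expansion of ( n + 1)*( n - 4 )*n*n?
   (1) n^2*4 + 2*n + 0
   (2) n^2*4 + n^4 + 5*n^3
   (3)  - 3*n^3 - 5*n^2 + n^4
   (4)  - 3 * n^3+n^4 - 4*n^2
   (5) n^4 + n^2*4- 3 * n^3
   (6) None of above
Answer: 4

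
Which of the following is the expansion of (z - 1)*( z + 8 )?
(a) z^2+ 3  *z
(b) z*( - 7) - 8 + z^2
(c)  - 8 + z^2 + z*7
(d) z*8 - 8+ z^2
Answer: c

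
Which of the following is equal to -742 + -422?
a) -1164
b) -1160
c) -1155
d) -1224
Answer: a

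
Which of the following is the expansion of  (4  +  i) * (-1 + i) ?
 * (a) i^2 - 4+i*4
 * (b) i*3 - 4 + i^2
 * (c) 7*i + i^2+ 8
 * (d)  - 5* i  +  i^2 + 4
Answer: b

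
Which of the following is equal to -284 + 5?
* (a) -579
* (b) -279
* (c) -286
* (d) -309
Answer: b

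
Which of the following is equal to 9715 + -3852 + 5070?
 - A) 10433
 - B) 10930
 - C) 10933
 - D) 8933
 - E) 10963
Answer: C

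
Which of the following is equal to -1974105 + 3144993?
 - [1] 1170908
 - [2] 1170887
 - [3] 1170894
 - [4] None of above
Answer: 4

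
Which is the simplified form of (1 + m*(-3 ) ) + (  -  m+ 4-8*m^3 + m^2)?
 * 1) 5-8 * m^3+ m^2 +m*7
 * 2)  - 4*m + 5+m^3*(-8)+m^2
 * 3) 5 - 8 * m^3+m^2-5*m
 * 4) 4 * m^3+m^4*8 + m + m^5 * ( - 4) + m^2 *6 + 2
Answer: 2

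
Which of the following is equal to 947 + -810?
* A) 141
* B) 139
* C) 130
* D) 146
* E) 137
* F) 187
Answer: E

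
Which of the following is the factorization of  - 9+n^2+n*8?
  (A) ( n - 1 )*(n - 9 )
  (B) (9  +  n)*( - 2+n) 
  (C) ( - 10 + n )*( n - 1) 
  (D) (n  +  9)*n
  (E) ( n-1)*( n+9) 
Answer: E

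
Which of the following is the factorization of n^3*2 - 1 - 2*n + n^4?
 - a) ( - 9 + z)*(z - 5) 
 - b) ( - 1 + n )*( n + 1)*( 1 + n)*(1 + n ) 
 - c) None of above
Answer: b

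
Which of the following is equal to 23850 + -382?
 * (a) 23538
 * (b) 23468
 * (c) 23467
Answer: b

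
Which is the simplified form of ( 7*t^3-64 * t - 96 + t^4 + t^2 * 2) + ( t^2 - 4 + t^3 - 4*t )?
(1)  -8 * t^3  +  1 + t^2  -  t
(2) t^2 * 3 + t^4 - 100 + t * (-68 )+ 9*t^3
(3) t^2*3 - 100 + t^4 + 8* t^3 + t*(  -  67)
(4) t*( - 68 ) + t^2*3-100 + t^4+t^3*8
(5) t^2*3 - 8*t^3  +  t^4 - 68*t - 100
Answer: 4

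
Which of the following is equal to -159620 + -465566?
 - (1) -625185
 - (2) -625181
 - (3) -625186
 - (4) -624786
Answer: 3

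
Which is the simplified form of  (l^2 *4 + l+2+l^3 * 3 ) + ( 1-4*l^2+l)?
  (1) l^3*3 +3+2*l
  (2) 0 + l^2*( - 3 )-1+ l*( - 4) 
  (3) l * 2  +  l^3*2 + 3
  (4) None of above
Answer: 1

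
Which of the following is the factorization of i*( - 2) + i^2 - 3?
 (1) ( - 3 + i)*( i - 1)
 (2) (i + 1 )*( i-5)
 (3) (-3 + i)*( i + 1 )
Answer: 3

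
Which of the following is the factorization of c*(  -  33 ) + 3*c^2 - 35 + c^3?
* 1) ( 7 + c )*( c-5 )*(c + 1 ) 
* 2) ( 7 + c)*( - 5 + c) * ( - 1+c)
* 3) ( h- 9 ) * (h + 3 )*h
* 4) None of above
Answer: 1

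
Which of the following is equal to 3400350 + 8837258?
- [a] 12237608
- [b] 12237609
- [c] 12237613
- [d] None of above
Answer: a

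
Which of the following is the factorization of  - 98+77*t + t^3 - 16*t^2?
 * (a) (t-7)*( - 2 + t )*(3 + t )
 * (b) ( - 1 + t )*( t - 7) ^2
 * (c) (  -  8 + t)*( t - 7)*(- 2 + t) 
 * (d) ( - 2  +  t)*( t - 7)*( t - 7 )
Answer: d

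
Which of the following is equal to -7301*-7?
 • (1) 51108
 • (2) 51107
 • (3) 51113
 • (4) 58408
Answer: 2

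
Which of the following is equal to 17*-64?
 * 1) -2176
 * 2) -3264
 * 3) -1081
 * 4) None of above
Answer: 4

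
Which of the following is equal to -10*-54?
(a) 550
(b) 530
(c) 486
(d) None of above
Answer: d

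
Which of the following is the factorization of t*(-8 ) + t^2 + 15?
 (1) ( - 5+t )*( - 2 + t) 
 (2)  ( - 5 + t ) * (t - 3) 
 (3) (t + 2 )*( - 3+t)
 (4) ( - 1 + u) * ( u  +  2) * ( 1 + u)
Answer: 2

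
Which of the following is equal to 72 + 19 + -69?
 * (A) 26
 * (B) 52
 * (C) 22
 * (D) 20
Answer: C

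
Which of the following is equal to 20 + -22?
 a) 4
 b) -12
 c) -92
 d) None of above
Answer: d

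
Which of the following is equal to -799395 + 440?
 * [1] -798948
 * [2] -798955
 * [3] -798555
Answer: 2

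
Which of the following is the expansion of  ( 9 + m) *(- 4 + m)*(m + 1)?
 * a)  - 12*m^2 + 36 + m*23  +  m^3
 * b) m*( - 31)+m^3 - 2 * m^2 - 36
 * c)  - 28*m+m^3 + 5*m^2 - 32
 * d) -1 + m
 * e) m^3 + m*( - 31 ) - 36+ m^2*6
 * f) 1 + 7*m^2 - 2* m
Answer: e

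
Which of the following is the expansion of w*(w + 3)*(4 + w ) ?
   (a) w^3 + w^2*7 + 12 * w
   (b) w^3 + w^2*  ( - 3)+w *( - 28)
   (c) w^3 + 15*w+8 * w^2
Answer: a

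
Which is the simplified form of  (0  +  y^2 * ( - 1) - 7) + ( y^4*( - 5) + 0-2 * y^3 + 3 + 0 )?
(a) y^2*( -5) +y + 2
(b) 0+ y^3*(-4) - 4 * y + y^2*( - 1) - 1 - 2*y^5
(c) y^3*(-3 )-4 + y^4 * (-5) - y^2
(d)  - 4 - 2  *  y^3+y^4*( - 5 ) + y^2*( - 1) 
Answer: d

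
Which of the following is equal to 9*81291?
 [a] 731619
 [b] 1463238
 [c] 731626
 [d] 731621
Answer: a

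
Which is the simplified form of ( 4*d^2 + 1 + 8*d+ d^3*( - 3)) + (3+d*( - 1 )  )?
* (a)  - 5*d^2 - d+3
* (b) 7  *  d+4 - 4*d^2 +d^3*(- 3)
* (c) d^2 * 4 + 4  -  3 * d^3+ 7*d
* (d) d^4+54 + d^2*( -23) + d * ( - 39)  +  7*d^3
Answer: c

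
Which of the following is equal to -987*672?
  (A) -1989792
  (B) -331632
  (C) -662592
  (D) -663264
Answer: D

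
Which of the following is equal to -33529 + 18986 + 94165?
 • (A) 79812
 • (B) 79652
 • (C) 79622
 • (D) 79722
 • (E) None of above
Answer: C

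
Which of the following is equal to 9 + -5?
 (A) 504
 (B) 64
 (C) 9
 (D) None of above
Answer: D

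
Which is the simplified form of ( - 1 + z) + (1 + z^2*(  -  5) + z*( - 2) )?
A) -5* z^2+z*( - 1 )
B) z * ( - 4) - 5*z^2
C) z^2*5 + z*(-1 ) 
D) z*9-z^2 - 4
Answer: A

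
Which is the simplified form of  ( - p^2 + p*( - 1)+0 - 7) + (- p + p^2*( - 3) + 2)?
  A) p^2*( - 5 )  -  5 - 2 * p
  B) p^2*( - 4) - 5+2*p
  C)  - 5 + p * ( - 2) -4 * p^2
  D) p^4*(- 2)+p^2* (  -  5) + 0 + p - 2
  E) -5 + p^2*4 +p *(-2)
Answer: C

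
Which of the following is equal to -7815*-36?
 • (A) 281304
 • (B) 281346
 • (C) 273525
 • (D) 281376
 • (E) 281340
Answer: E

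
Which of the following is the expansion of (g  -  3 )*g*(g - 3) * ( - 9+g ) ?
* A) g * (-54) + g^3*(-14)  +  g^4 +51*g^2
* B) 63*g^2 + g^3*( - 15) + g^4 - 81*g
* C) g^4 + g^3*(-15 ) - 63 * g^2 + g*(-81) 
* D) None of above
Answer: B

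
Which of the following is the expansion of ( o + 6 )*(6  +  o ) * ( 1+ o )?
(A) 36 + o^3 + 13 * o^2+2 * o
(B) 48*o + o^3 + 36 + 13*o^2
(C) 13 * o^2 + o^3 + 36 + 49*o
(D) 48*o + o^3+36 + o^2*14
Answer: B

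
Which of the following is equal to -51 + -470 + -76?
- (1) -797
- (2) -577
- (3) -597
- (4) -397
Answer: 3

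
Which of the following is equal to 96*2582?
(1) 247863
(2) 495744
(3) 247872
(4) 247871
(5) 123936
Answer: 3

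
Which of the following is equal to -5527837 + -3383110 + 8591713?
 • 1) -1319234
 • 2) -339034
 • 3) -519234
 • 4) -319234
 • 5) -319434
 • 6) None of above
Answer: 4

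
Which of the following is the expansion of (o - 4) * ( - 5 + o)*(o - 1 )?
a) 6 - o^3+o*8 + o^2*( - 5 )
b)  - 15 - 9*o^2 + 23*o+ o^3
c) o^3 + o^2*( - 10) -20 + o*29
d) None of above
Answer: c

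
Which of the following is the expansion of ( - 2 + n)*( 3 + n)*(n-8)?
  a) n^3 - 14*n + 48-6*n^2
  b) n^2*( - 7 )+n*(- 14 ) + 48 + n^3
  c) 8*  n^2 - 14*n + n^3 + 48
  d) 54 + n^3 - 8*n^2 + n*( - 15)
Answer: b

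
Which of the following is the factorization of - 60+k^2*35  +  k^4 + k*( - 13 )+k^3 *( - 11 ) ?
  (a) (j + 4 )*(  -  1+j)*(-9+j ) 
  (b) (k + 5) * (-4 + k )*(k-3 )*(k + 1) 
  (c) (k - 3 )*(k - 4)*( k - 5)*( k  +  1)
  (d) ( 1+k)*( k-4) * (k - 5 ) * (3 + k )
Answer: c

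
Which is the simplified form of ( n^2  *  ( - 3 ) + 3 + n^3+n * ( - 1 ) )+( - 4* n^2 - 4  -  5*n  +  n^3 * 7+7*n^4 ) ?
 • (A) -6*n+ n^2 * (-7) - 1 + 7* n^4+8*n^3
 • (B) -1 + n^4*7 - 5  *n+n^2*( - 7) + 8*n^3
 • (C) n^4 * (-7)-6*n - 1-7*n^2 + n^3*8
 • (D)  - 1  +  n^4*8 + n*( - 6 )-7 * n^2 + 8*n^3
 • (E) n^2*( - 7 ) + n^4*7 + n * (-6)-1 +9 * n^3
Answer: A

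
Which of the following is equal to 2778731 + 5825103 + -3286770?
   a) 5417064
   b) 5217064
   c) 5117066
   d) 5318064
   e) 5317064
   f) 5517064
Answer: e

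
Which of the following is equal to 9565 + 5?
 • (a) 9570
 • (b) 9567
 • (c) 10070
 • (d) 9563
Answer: a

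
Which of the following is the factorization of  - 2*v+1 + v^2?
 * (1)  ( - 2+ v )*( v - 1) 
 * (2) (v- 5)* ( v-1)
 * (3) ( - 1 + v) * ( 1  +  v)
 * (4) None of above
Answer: 4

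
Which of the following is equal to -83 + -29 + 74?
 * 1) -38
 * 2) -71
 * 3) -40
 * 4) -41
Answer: 1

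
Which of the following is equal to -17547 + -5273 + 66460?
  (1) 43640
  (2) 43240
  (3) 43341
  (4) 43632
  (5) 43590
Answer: 1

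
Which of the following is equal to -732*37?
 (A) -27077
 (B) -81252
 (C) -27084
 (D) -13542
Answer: C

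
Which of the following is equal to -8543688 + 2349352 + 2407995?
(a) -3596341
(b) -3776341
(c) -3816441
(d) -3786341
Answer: d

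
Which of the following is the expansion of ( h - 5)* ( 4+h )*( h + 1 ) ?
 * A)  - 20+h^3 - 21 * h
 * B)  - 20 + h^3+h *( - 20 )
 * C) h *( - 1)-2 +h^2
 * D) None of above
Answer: A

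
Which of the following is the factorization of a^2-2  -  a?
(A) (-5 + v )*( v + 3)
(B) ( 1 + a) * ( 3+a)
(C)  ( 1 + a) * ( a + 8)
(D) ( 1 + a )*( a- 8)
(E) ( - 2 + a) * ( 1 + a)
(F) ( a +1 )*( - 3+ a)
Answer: E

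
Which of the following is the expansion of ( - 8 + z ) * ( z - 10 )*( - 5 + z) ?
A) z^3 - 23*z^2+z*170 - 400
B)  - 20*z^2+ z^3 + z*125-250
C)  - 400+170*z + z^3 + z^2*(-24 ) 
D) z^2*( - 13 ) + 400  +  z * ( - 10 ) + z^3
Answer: A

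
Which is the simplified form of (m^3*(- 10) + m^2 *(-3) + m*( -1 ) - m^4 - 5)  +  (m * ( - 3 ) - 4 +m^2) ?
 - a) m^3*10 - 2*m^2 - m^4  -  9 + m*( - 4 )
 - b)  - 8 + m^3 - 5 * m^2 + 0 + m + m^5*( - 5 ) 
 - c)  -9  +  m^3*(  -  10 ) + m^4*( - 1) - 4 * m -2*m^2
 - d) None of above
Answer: c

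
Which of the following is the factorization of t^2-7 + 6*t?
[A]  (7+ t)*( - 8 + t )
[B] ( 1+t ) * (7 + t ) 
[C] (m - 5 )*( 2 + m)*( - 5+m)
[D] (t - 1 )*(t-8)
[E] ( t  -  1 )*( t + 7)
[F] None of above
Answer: E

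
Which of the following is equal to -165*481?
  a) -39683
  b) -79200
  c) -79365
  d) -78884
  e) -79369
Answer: c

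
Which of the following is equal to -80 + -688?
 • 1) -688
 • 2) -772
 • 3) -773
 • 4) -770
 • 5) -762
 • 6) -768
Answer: 6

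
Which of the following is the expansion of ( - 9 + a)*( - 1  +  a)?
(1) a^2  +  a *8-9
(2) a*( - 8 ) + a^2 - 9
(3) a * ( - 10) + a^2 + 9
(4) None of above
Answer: 3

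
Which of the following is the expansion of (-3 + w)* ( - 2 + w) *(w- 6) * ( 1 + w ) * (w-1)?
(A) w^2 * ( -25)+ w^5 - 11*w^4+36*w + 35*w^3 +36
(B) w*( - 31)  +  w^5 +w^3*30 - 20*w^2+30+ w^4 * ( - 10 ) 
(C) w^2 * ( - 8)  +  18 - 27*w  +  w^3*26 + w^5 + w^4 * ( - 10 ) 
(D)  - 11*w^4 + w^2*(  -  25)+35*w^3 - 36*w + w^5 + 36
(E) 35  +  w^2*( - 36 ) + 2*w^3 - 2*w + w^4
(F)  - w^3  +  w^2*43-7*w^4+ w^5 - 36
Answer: D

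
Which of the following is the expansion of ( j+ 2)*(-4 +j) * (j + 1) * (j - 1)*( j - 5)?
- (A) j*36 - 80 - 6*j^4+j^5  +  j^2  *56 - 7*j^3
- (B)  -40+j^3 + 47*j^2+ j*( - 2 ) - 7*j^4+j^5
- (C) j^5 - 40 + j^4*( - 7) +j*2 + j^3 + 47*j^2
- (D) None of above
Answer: B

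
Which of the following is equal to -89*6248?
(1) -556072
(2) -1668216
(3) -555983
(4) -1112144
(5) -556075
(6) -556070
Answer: 1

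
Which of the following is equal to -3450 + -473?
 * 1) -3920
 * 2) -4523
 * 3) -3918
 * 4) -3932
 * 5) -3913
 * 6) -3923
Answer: 6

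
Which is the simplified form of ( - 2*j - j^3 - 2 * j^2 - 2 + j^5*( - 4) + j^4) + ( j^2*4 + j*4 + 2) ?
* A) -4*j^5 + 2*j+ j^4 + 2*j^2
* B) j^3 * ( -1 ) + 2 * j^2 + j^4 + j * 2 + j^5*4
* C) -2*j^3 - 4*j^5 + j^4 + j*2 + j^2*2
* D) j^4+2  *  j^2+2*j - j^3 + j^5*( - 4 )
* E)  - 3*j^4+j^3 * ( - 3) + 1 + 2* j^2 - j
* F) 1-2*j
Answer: D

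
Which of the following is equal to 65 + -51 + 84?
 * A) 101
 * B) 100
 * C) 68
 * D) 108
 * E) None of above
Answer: E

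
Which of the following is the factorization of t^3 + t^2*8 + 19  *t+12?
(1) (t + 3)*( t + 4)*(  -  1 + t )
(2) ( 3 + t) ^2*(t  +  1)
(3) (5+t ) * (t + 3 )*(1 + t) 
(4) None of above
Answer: 4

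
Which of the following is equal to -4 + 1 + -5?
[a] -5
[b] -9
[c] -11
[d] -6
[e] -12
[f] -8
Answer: f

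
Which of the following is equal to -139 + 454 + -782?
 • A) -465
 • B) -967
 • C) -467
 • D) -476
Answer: C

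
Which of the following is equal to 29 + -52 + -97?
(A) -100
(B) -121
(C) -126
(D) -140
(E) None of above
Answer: E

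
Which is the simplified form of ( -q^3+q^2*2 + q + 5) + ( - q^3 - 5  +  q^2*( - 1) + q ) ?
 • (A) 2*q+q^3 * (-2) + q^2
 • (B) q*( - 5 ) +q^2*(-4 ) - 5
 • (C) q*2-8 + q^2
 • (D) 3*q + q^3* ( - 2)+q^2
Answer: A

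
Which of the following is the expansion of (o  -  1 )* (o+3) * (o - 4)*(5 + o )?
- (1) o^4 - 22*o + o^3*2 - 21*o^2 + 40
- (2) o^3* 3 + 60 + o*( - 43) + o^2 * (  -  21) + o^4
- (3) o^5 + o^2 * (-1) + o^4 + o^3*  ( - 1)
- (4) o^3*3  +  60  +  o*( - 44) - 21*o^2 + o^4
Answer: 2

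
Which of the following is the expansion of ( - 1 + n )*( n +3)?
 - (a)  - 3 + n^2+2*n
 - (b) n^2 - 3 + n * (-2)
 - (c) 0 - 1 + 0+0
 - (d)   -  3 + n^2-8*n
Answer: a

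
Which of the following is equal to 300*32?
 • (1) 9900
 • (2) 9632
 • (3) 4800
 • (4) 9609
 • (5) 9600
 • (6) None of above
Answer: 5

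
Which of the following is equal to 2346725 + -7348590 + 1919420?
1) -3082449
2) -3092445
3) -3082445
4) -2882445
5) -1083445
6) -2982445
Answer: 3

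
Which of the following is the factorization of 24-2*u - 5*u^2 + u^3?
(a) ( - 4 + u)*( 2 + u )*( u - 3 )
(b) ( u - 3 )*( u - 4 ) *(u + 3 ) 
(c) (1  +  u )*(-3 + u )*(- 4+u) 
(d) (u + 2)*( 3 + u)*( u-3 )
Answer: a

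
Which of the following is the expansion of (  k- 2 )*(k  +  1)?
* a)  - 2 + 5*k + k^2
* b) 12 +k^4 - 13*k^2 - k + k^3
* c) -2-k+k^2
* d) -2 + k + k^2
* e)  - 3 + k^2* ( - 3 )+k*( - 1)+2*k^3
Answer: c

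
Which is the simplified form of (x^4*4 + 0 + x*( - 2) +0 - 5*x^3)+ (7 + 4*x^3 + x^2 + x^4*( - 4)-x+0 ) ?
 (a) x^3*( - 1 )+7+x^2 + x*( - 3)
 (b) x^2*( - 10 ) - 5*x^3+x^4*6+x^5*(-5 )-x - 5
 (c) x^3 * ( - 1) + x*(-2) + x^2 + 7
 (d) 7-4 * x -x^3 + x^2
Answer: a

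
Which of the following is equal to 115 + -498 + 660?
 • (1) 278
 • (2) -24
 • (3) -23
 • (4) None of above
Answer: 4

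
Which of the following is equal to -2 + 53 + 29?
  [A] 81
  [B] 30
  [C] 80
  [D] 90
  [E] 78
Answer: C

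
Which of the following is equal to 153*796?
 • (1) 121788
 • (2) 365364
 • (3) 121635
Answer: 1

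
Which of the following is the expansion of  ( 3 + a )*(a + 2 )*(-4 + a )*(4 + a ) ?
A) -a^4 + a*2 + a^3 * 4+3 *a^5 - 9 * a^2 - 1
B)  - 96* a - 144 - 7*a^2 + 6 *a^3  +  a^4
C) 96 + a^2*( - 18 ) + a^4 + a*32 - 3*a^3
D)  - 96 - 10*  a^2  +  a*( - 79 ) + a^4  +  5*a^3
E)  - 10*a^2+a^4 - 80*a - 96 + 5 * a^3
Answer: E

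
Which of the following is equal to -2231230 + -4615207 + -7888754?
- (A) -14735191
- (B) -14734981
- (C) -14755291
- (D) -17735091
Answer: A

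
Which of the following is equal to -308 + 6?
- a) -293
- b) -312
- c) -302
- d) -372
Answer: c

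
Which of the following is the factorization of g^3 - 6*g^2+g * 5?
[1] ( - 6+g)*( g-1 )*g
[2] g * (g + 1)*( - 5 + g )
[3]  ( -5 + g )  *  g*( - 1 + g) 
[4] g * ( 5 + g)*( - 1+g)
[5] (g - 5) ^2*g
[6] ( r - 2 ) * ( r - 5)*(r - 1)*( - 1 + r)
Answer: 3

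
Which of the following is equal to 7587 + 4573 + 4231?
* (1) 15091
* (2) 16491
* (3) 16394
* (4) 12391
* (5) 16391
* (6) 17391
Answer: 5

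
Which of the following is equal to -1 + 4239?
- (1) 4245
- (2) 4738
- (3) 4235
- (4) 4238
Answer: 4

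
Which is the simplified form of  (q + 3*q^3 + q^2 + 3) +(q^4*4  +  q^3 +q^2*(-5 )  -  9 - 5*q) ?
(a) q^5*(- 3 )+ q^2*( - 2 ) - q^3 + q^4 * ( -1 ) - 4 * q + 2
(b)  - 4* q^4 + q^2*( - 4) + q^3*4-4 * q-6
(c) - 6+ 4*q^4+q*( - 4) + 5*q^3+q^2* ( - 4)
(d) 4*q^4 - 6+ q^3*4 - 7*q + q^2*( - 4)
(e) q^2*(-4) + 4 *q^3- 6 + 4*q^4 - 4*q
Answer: e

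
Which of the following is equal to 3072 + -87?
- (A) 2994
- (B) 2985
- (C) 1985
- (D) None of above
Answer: B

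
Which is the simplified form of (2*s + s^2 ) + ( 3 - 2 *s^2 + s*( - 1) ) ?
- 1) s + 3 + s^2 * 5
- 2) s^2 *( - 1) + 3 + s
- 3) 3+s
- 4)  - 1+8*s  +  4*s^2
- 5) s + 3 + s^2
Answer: 2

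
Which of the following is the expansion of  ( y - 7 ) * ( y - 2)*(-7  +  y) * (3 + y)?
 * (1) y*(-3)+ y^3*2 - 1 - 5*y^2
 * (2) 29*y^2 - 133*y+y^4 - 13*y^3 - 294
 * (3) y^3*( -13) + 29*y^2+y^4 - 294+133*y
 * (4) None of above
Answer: 3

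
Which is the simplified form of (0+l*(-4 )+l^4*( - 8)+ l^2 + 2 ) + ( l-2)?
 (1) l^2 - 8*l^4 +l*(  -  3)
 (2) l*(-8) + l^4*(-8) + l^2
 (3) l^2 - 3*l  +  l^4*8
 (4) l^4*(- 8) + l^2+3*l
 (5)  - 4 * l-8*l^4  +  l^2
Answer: 1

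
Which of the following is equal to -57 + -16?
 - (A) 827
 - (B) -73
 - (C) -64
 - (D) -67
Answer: B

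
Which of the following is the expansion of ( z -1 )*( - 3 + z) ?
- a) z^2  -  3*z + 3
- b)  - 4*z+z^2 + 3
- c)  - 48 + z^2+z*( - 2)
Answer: b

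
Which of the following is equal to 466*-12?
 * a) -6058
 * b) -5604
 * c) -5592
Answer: c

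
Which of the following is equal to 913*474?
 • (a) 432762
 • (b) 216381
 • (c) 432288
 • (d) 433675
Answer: a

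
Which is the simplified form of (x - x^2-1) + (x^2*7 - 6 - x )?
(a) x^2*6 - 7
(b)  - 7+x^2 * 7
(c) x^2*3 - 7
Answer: a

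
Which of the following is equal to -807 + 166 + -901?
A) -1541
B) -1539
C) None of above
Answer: C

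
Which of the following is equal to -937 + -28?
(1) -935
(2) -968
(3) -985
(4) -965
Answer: 4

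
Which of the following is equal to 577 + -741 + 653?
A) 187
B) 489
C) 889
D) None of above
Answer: B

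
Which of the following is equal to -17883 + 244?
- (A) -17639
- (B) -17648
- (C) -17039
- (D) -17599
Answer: A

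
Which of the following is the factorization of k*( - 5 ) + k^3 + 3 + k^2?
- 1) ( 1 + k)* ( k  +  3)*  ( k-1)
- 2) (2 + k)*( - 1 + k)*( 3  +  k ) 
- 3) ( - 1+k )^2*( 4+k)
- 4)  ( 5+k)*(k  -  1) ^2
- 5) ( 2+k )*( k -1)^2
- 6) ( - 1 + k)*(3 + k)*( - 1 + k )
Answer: 6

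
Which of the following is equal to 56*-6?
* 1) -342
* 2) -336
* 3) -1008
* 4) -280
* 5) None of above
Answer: 2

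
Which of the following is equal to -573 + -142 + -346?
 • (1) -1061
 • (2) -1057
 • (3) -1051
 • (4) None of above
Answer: 1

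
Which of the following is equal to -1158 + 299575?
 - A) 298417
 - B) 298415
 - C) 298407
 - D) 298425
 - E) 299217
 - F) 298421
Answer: A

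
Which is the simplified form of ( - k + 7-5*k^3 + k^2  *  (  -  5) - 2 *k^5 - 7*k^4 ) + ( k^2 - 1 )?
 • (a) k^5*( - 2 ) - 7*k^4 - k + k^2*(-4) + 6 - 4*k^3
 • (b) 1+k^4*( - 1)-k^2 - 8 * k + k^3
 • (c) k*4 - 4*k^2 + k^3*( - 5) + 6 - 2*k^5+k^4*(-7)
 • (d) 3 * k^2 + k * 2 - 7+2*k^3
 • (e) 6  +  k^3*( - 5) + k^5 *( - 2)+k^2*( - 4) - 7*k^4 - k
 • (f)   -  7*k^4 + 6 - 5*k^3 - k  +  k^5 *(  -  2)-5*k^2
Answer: e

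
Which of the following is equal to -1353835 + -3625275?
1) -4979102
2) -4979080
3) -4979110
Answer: 3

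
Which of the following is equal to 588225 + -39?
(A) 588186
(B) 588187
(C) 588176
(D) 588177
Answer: A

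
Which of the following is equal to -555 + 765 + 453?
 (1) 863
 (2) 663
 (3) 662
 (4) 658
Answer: 2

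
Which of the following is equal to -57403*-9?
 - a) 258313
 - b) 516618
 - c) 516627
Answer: c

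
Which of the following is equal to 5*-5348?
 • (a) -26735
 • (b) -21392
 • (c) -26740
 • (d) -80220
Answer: c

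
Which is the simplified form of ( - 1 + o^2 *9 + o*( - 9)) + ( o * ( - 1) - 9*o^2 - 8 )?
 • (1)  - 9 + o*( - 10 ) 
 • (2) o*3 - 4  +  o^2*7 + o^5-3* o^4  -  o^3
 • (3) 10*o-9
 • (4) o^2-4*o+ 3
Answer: 1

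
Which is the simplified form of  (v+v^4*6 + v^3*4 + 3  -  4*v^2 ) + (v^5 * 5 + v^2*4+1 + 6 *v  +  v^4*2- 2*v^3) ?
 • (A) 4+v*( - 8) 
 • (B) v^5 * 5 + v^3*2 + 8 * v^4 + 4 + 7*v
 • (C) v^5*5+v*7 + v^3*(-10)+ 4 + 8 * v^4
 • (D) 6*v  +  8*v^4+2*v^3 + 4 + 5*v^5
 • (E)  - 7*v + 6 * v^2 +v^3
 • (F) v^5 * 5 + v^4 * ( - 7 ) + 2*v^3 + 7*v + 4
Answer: B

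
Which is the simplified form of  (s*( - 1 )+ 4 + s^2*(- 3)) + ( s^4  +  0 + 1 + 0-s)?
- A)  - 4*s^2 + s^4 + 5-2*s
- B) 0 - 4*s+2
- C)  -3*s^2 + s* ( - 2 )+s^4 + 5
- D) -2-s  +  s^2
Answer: C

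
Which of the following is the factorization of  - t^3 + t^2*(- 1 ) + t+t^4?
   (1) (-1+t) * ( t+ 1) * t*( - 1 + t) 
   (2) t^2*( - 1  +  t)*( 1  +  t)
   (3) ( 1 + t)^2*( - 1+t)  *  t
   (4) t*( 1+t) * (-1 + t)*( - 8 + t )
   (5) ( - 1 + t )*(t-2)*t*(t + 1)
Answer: 1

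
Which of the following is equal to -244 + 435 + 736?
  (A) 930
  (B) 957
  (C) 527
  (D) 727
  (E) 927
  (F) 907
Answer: E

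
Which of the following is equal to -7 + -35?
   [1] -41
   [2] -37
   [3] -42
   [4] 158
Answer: 3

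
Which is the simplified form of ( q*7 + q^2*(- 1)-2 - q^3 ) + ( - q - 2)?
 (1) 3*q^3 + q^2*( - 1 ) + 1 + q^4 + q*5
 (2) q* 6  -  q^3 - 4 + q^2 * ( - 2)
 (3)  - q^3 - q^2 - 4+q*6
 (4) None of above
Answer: 3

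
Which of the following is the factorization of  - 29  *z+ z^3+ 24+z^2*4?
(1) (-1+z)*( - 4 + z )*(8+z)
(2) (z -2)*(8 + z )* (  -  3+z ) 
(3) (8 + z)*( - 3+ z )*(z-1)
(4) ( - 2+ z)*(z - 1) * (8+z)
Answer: 3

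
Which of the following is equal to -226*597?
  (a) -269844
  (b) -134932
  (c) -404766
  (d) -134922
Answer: d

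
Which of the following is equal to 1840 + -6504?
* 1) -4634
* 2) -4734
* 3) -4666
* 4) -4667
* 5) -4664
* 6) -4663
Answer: 5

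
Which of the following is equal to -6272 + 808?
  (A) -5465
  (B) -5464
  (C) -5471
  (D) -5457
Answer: B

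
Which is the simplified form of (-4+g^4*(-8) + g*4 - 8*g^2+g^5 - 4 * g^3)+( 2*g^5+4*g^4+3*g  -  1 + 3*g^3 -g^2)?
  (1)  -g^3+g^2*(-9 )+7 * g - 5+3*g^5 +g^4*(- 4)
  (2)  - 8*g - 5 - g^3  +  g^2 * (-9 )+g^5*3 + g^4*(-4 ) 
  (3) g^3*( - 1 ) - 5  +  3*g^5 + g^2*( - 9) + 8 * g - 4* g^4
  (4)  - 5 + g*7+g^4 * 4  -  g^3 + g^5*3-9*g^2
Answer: 1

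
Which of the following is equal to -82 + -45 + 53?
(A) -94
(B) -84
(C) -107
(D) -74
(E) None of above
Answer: D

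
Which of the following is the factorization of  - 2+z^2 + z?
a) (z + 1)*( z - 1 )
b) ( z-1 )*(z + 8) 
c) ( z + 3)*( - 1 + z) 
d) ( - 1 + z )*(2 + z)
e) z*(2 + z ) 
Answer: d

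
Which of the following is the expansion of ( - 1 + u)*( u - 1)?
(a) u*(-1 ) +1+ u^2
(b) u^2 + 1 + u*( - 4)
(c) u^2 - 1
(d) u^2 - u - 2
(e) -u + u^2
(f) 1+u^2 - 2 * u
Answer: f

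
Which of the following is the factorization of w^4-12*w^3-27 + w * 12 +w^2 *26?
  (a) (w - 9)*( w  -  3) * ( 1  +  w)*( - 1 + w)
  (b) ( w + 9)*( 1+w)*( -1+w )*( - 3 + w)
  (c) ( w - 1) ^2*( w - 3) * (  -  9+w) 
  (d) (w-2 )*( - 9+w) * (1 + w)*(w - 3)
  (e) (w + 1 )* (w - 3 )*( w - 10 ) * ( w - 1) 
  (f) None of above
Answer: a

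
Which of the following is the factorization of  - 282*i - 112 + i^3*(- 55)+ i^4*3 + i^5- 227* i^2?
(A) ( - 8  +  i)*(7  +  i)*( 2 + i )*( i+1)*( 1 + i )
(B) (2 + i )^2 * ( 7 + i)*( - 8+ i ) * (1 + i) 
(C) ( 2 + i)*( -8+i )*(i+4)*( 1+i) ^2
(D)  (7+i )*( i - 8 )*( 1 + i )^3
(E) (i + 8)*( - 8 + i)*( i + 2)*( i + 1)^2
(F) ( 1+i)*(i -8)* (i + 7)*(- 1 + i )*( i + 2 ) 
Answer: A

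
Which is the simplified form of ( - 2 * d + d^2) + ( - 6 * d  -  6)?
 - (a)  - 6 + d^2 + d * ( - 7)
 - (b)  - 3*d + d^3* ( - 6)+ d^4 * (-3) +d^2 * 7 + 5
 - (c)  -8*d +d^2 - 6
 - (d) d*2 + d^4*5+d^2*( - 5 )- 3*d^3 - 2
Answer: c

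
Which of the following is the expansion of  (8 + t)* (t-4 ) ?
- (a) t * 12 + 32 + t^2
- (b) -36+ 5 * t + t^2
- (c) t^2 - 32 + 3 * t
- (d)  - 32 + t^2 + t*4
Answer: d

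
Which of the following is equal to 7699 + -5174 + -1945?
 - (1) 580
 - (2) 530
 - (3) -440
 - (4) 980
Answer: 1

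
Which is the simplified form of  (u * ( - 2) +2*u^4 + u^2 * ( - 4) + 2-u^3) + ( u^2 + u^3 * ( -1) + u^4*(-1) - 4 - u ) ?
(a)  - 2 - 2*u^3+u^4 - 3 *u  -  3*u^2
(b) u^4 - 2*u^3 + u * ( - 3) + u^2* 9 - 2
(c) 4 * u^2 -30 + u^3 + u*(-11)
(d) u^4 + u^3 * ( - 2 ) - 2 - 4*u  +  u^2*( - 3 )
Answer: a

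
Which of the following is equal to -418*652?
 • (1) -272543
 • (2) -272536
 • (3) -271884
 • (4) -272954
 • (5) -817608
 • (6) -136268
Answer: 2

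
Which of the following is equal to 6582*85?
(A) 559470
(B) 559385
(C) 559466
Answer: A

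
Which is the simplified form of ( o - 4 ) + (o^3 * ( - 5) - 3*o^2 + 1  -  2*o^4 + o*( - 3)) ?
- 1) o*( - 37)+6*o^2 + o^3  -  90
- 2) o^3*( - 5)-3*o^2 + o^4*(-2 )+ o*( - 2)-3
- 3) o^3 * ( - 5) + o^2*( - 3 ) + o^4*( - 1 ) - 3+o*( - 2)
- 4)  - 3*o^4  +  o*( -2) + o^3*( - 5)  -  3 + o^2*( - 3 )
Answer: 2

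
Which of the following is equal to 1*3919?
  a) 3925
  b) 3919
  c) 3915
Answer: b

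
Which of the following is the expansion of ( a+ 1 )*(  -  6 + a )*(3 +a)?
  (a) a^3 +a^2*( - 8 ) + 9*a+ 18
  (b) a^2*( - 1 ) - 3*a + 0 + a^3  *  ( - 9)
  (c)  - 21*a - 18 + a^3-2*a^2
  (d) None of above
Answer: c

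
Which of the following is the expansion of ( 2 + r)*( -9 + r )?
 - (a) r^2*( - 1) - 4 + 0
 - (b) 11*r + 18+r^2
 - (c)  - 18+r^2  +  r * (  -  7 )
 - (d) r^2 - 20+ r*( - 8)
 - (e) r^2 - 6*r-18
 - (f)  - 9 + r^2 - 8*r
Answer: c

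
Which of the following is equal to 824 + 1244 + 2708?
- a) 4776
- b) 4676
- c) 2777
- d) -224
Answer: a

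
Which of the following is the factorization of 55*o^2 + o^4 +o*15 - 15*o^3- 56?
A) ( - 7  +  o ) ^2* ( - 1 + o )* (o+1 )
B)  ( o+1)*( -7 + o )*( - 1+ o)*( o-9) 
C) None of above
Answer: C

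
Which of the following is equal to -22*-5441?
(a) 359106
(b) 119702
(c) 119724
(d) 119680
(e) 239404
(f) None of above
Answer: b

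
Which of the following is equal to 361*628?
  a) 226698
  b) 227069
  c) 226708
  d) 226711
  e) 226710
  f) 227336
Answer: c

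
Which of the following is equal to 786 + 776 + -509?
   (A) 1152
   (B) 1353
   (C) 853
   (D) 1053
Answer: D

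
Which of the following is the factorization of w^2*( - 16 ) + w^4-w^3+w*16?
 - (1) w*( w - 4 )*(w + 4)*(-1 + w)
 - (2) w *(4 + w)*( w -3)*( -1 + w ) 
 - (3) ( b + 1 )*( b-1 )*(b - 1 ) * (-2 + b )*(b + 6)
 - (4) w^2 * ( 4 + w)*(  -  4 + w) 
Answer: 1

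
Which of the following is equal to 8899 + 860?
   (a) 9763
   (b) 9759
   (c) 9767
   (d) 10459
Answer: b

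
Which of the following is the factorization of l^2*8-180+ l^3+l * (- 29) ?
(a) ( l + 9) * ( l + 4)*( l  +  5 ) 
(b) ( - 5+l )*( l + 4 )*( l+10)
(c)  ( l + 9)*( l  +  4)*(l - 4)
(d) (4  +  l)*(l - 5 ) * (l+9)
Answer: d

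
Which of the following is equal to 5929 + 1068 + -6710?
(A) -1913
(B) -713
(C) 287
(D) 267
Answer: C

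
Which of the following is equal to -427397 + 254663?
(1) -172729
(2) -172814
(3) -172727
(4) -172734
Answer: 4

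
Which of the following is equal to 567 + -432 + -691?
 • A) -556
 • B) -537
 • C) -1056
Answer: A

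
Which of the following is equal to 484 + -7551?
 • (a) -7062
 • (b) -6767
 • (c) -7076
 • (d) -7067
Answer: d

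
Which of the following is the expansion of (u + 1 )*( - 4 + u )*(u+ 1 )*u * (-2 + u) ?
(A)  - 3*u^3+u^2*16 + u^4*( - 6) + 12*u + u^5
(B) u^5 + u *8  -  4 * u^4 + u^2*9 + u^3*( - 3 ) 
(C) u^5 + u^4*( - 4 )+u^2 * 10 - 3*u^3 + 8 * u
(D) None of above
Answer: C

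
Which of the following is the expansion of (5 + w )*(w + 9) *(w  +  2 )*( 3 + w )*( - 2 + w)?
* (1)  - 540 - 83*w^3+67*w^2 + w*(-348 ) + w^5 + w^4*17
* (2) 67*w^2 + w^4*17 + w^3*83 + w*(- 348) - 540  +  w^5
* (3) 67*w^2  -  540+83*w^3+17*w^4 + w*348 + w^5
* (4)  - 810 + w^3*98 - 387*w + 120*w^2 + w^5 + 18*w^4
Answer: 2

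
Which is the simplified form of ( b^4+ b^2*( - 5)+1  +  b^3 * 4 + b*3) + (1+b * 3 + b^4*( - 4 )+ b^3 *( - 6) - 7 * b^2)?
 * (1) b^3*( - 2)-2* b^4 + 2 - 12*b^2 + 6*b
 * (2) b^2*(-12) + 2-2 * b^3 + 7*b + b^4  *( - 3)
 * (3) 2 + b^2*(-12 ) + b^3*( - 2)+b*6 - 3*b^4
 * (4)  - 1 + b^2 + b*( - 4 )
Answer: 3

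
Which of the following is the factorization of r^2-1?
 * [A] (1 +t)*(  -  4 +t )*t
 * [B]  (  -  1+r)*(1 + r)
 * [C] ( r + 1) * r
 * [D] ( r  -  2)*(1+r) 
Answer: B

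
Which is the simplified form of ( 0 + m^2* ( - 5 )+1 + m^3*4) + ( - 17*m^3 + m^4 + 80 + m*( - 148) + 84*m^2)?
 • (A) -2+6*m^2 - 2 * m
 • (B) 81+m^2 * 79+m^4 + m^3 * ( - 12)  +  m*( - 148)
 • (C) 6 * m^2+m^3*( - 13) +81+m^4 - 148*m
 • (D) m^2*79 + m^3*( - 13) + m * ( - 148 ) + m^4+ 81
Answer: D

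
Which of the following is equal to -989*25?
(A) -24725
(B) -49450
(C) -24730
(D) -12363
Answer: A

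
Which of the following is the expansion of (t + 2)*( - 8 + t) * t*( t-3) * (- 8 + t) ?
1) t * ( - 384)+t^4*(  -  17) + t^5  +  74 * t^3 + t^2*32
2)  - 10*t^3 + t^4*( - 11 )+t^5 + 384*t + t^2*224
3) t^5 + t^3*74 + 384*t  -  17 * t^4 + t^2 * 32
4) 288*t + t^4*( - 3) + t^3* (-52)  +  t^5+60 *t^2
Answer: 1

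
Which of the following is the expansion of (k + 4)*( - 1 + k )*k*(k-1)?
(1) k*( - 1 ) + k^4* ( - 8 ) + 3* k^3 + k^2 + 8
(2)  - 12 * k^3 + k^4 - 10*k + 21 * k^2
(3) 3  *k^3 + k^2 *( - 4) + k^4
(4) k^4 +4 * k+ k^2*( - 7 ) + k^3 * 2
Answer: 4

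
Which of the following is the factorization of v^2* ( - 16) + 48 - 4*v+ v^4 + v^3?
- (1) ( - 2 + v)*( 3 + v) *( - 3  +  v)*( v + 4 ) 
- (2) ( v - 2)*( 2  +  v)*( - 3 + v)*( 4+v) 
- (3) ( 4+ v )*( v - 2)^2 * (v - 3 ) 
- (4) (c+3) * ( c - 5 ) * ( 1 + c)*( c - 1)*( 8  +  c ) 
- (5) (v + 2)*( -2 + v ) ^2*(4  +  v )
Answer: 2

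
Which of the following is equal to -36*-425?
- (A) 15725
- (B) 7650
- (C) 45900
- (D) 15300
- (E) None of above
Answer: D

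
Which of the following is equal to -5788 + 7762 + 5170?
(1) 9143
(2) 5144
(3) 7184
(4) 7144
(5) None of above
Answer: 4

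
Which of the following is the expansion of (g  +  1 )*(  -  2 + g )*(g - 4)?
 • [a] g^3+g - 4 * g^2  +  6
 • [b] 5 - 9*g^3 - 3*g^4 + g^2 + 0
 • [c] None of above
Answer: c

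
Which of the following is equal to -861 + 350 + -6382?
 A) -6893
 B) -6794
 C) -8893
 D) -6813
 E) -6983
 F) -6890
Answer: A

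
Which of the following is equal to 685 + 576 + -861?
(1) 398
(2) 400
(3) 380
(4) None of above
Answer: 2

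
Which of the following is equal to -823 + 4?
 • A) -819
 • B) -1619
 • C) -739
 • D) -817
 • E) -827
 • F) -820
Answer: A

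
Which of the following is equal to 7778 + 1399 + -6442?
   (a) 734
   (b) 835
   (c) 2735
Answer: c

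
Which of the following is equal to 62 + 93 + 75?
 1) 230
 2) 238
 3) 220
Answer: 1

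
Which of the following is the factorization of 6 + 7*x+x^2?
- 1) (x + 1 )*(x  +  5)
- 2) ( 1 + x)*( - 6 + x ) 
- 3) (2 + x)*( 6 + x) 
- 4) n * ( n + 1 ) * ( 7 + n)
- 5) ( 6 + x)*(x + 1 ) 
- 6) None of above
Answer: 5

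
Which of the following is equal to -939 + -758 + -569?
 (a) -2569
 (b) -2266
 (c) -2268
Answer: b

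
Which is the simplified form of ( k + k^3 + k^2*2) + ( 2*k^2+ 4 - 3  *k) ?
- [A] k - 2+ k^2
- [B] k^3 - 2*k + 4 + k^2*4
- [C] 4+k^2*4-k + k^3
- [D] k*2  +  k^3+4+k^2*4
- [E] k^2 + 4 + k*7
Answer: B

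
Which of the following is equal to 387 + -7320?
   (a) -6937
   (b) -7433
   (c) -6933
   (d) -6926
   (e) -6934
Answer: c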